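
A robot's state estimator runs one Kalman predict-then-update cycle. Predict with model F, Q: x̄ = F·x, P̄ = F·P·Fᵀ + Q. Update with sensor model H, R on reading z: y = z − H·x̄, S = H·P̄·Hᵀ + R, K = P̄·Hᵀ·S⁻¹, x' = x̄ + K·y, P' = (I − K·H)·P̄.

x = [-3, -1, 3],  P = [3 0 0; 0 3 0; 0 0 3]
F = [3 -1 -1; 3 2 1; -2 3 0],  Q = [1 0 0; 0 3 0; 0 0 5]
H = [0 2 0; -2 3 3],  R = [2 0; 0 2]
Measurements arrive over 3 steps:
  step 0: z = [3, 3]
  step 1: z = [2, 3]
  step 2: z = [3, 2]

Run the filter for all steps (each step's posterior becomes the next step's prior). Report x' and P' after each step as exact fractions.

step 0: x' = [-49364/15135, 6878/5045, -12703/5045], P' = [396059/75675 9417/25225 75883/25225; 9417/25225 12438/25225 -6138/25225; 75883/25225 -6138/25225 60488/25225]
step 1: x' = [-233631789/540493499, 482174999/540493499, -16957922/231640071], P' = [1126389287/540493499 171955493/540493499 78358793/77213357; 171955493/540493499 268255737/540493499 -21856695/77213357; 78358793/77213357 -21856695/77213357 264058699/231640071]
step 2: x' = [-4503506708077/14212017773953, 20316544402943/14212017773953, -12728925570789/14212017773953], P' = [29265282390849/14212017773953 4362889271653/14212017773953 14386346343007/14212017773953; 4362889271653/14212017773953 6978177304866/14212017773953 -4035349380638/14212017773953; 14386346343007/14212017773953 -4035349380638/14212017773953 16193707104892/14212017773953]

step 0: x̄ = F·x = [-11, -8, 3]
step 0: P̄ = F·P·Fᵀ + Q = [34 18 -27; 18 45 0; -27 0 44]
step 0: y = z − H·x̄ = [19, -4]
step 0: S = H·P̄·Hᵀ + R = [182 198; 198 1047]
step 0: K = P̄·Hᵀ·S⁻¹ = [9417/25225 -12209/75675; 12438/25225 33/25225; -6138/25225 5642/25225]
step 0: x' = x̄ + K·y = [-49364/15135, 6878/5045, -12703/5045]
step 0: P' = (I − K·H)·P̄ = [396059/75675 9417/25225 75883/25225; 9417/25225 12438/25225 -6138/25225; 75883/25225 -6138/25225 60488/25225]
step 1: x̄ = F·x = [-43539/5045, -48311/5045, 32126/3027]
step 1: P̄ = F·P·Fᵀ + Q = [762252/25225 1149478/25225 -111133/5045; 1149478/25225 1917842/25225 -168117/5045; -111133/5045 -168117/5045 78377/3027]
step 1: y = z − H·x̄ = [106712/5045, -17528/1009]
step 1: S = H·P̄·Hᵀ + R = [7721818/25225 373126/5045; 373126/5045 159281/1009]
step 1: K = P̄·Hᵀ·S⁻¹ = [171955493/540493499 -3514517/41576423; 268255737/540493499 71755/41576423; -21856695/77213357 1606578/5939489]
step 1: x' = x̄ + K·y = [-233631789/540493499, 482174999/540493499, -16957922/231640071]
step 1: P' = (I − K·H)·P̄ = [1126389287/540493499 171955493/540493499 78358793/77213357; 171955493/540493499 268255737/540493499 -21856695/77213357; 78358793/77213357 -21856695/77213357 264058699/231640071]
step 2: x̄ = F·x = [-3430505644/1621480497, 671658439/1621480497, 1913788575/540493499]
step 2: P̄ = F·P·Fᵀ + Q = [20800781368/1621480497 29879136656/1621480497 -4115578813/540493499; 29879136656/1621480497 54572075263/1621480497 -5845037532/540493499; -4115578813/540493499 -5845037532/540493499 7558860360/540493499]
step 2: y = z − H·x̄ = [3521124613/1621480497, -22857122786/1621480497]
step 2: S = H·P̄·Hᵀ + R = [221531262046/1621480497 102705229378/1621480497; 102705229378/1621480497 255663164221/1621480497]
step 2: K = P̄·Hᵀ·S⁻¹ = [4362889271653/14212017773953 -1141428968859/14212017773953; 6978177304866/14212017773953 51352614689/14212017773953; -4035349380638/14212017773953 3851190243374/14212017773953]
step 2: x' = x̄ + K·y = [-4503506708077/14212017773953, 20316544402943/14212017773953, -12728925570789/14212017773953]
step 2: P' = (I − K·H)·P̄ = [29265282390849/14212017773953 4362889271653/14212017773953 14386346343007/14212017773953; 4362889271653/14212017773953 6978177304866/14212017773953 -4035349380638/14212017773953; 14386346343007/14212017773953 -4035349380638/14212017773953 16193707104892/14212017773953]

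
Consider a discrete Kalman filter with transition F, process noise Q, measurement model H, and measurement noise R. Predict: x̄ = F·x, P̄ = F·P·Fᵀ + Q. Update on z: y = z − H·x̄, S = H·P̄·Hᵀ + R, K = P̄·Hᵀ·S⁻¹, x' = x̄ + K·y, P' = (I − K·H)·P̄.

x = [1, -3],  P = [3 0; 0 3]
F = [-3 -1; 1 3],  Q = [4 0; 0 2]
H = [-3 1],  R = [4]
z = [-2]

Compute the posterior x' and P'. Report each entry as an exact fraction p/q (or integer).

x' = [-8/5, -514/75]
P' = [2 74/15; 74/15 3502/225]

x̄ = F·x = [0, -8]
P̄ = F·P·Fᵀ + Q = [34 -18; -18 32]
y = z − H·x̄ = [6]
S = H·P̄·Hᵀ + R = [450]
K = P̄·Hᵀ·S⁻¹ = [-4/15; 43/225]
x' = x̄ + K·y = [-8/5, -514/75]
P' = (I − K·H)·P̄ = [2 74/15; 74/15 3502/225]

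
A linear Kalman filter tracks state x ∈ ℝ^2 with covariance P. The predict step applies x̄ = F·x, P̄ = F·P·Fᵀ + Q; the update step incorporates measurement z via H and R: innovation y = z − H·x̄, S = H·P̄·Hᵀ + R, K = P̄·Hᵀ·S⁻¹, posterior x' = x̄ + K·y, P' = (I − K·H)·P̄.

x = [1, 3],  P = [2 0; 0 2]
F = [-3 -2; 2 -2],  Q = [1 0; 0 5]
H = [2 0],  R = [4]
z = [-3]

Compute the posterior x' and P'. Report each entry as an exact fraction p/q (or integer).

x' = [-99/56, -71/14]
P' = [27/28 -1/7; -1/7 143/7]

x̄ = F·x = [-9, -4]
P̄ = F·P·Fᵀ + Q = [27 -4; -4 21]
y = z − H·x̄ = [15]
S = H·P̄·Hᵀ + R = [112]
K = P̄·Hᵀ·S⁻¹ = [27/56; -1/14]
x' = x̄ + K·y = [-99/56, -71/14]
P' = (I − K·H)·P̄ = [27/28 -1/7; -1/7 143/7]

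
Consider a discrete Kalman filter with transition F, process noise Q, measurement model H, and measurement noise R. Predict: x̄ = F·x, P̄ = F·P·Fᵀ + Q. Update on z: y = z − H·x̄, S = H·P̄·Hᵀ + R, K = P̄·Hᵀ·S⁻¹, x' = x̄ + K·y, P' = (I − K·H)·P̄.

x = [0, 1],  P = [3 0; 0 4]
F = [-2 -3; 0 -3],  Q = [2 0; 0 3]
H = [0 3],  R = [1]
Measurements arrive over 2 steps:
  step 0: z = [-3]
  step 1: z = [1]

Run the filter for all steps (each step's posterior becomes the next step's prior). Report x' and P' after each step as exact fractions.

step 0: x̄ = F·x = [-3, -3]
step 0: P̄ = F·P·Fᵀ + Q = [50 36; 36 39]
step 0: y = z − H·x̄ = [6]
step 0: S = H·P̄·Hᵀ + R = [352]
step 0: K = P̄·Hᵀ·S⁻¹ = [27/88; 117/352]
step 0: x' = x̄ + K·y = [-51/44, -177/176]
step 0: P' = (I − K·H)·P̄ = [371/22 9/88; 9/88 39/352]
step 1: x̄ = F·x = [939/176, 531/176]
step 1: P̄ = F·P·Fᵀ + Q = [25231/352 567/352; 567/352 1407/352]
step 1: y = z − H·x̄ = [-1417/176]
step 1: S = H·P̄·Hᵀ + R = [13015/352]
step 1: K = P̄·Hᵀ·S⁻¹ = [1701/13015; 4221/13015]
step 1: x' = x̄ + K·y = [55743/13015, 5283/13015]
step 1: P' = (I − K·H)·P̄ = [924682/13015 567/13015; 567/13015 1407/13015]

step 0: x' = [-51/44, -177/176], P' = [371/22 9/88; 9/88 39/352]
step 1: x' = [55743/13015, 5283/13015], P' = [924682/13015 567/13015; 567/13015 1407/13015]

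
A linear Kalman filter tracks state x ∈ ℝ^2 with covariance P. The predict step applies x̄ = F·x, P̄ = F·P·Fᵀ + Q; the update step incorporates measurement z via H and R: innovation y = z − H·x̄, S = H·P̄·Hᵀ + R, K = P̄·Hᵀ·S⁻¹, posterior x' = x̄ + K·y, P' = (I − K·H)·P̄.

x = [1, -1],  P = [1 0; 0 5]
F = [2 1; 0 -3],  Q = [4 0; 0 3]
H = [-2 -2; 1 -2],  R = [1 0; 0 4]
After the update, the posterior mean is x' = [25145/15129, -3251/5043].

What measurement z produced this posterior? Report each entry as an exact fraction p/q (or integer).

x̄ = F·x = [1, 3]
P̄ = F·P·Fᵀ + Q = [13 -15; -15 48]
S = H·P̄·Hᵀ + R = [125 136; 136 269]
K = P̄·Hᵀ·S⁻¹ = [-4772/15129 4831/15129; -886/5043 -1633/5043]
x' − x̄ = [10016/15129, -18380/5043] = K·y
y = (KᵀK)⁻¹·Kᵀ·(x' − x̄) = [6, 8]
z = y + H·x̄ = [6, 8] + [-8, -5] = [-2, 3]

z = [-2, 3]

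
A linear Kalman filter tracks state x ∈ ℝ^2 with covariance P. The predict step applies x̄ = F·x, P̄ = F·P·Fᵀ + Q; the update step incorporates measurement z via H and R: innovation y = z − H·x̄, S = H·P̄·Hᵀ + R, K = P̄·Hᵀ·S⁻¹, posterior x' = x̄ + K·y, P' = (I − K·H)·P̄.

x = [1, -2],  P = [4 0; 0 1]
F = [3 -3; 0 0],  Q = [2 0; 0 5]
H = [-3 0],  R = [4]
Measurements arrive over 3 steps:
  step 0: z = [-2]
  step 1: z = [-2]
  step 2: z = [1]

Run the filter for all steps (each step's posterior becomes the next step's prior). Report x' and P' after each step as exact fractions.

step 0: x̄ = F·x = [9, 0]
step 0: P̄ = F·P·Fᵀ + Q = [47 0; 0 5]
step 0: y = z − H·x̄ = [25]
step 0: S = H·P̄·Hᵀ + R = [427]
step 0: K = P̄·Hᵀ·S⁻¹ = [-141/427; 0]
step 0: x' = x̄ + K·y = [318/427, 0]
step 0: P' = (I − K·H)·P̄ = [188/427 0; 0 5]
step 1: x̄ = F·x = [954/427, 0]
step 1: P̄ = F·P·Fᵀ + Q = [21761/427 0; 0 5]
step 1: y = z − H·x̄ = [2008/427]
step 1: S = H·P̄·Hᵀ + R = [197557/427]
step 1: K = P̄·Hᵀ·S⁻¹ = [-65283/197557; 0]
step 1: x' = x̄ + K·y = [134382/197557, 0]
step 1: P' = (I − K·H)·P̄ = [87044/197557 0; 0 5]
step 2: x̄ = F·x = [403146/197557, 0]
step 2: P̄ = F·P·Fᵀ + Q = [10068575/197557 0; 0 5]
step 2: y = z − H·x̄ = [1406995/197557]
step 2: S = H·P̄·Hᵀ + R = [91407403/197557]
step 2: K = P̄·Hᵀ·S⁻¹ = [-30205725/91407403; 0]
step 2: x' = x̄ + K·y = [-28593141/91407403, 0]
step 2: P' = (I − K·H)·P̄ = [40274300/91407403 0; 0 5]

step 0: x' = [318/427, 0], P' = [188/427 0; 0 5]
step 1: x' = [134382/197557, 0], P' = [87044/197557 0; 0 5]
step 2: x' = [-28593141/91407403, 0], P' = [40274300/91407403 0; 0 5]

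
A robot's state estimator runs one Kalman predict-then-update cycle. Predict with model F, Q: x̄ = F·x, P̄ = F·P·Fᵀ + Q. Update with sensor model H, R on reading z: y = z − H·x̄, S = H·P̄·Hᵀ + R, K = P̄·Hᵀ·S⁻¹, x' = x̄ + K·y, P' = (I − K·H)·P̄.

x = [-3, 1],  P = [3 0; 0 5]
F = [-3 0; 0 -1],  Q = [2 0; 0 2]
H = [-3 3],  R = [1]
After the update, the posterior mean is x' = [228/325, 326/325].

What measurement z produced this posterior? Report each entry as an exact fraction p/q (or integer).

x̄ = F·x = [9, -1]
P̄ = F·P·Fᵀ + Q = [29 0; 0 7]
S = H·P̄·Hᵀ + R = [325]
K = P̄·Hᵀ·S⁻¹ = [-87/325; 21/325]
x' − x̄ = [-2697/325, 651/325] = K·y
y = (KᵀK)⁻¹·Kᵀ·(x' − x̄) = [31]
z = y + H·x̄ = [31] + [-30] = [1]

z = [1]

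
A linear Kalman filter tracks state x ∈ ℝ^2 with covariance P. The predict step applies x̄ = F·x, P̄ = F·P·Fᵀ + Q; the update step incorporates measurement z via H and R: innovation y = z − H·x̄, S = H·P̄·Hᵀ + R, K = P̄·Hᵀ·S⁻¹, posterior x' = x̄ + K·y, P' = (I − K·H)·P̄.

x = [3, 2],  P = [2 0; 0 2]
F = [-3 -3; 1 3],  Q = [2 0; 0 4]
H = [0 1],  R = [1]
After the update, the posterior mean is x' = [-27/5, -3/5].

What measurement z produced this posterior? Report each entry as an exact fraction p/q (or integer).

z = [-1]

x̄ = F·x = [-15, 9]
P̄ = F·P·Fᵀ + Q = [38 -24; -24 24]
S = H·P̄·Hᵀ + R = [25]
K = P̄·Hᵀ·S⁻¹ = [-24/25; 24/25]
x' − x̄ = [48/5, -48/5] = K·y
y = (KᵀK)⁻¹·Kᵀ·(x' − x̄) = [-10]
z = y + H·x̄ = [-10] + [9] = [-1]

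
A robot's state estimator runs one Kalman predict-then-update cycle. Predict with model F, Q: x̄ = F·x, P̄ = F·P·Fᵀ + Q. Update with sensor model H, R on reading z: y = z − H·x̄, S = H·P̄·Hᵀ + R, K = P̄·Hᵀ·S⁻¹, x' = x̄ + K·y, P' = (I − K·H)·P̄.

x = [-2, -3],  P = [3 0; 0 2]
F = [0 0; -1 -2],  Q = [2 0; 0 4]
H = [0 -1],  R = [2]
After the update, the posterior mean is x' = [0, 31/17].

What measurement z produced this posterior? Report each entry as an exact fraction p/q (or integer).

z = [-1]

x̄ = F·x = [0, 8]
P̄ = F·P·Fᵀ + Q = [2 0; 0 15]
S = H·P̄·Hᵀ + R = [17]
K = P̄·Hᵀ·S⁻¹ = [0; -15/17]
x' − x̄ = [0, -105/17] = K·y
y = (KᵀK)⁻¹·Kᵀ·(x' − x̄) = [7]
z = y + H·x̄ = [7] + [-8] = [-1]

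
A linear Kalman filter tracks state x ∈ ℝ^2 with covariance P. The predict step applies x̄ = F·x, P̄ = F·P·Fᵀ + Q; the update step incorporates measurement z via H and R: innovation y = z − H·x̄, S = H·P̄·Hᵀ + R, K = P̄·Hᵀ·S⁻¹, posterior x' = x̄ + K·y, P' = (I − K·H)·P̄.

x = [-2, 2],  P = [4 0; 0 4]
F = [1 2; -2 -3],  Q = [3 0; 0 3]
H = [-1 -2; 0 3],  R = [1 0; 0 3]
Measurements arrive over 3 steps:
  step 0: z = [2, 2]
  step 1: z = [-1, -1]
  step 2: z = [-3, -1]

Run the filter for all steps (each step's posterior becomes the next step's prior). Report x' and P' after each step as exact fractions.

step 0: x̄ = F·x = [2, -2]
step 0: P̄ = F·P·Fᵀ + Q = [23 -32; -32 55]
step 0: y = z − H·x̄ = [0, 8]
step 0: S = H·P̄·Hᵀ + R = [116 -234; -234 498]
step 0: K = P̄·Hᵀ·S⁻¹ = [-341/502 -257/502; -39/502 74/251]
step 0: x' = x̄ + K·y = [-526/251, 90/251]
step 0: P' = (I − K·H)·P̄ = [855/502 -257/502; -257/502 74/251]
step 1: x̄ = F·x = [-346/251, 782/251]
step 1: P̄ = F·P·Fᵀ + Q = [1925/502 -799/502; -799/502 1587/251]
step 1: y = z − H·x̄ = [967/251, -2597/251]
step 1: S = H·P̄·Hᵀ + R = [11927/502 -16647/502; -16647/502 15036/251]
step 1: K = P̄·Hᵀ·S⁻¹ = [-369/605 -45196/108295; -62/605 28147/108295]
step 1: x' = x̄ + K·y = [12775/21659, 683/21659]
step 1: P' = (I − K·H)·P̄ = [156443/108295 -45196/108295; -45196/108295 28147/108295]
step 2: x̄ = F·x = [79/121, -2509/1969]
step 2: P̄ = F·P·Fᵀ + Q = [2308/605 -84/55; -84/55 5468/895]
step 2: y = z − H·x̄ = [-106034/21659, 5558/1969]
step 2: S = H·P̄·Hᵀ + R = [501271/21659 -63156/1969; -63156/1969 51897/895]
step 2: K = P̄·Hᵀ·S⁻¹ = [-6896612/11305511 -4708244/11305511; -1157860/11305511 2933052/11305511]
step 2: x' = x̄ + K·y = [27854193/11305511, -458347/11305511]
step 2: P' = (I − K·H)·P̄ = [16313100/11305511 -4708244/11305511; -4708244/11305511 2933052/11305511]

step 0: x' = [-526/251, 90/251], P' = [855/502 -257/502; -257/502 74/251]
step 1: x' = [12775/21659, 683/21659], P' = [156443/108295 -45196/108295; -45196/108295 28147/108295]
step 2: x' = [27854193/11305511, -458347/11305511], P' = [16313100/11305511 -4708244/11305511; -4708244/11305511 2933052/11305511]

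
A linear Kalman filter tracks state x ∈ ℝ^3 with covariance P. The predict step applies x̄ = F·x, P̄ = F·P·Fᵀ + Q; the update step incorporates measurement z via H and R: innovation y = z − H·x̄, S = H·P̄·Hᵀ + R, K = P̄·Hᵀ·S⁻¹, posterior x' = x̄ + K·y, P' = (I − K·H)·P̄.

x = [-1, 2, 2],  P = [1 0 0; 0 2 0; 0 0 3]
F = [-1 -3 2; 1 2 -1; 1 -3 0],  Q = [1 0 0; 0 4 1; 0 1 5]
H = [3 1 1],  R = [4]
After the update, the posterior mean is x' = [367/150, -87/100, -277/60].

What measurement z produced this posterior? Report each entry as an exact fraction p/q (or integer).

z = [2]

x̄ = F·x = [-1, 1, -7]
P̄ = F·P·Fᵀ + Q = [32 -19 17; -19 16 -10; 17 -10 24]
S = H·P̄·Hᵀ + R = [300]
K = P̄·Hᵀ·S⁻¹ = [47/150; -17/100; 13/60]
x' − x̄ = [517/150, -187/100, 143/60] = K·y
y = (KᵀK)⁻¹·Kᵀ·(x' − x̄) = [11]
z = y + H·x̄ = [11] + [-9] = [2]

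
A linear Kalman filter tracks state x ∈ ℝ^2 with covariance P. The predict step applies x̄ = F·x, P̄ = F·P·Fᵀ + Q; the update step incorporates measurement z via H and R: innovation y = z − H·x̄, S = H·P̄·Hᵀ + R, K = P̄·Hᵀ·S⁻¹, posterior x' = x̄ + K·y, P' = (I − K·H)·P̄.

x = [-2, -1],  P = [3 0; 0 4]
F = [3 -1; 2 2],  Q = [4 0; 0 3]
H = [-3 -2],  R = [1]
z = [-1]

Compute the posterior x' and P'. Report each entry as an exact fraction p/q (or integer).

x̄ = F·x = [-5, -6]
P̄ = F·P·Fᵀ + Q = [35 10; 10 31]
y = z − H·x̄ = [-28]
S = H·P̄·Hᵀ + R = [560]
K = P̄·Hᵀ·S⁻¹ = [-25/112; -23/140]
x' = x̄ + K·y = [5/4, -7/5]
P' = (I − K·H)·P̄ = [795/112 -295/28; -295/28 556/35]

x' = [5/4, -7/5]
P' = [795/112 -295/28; -295/28 556/35]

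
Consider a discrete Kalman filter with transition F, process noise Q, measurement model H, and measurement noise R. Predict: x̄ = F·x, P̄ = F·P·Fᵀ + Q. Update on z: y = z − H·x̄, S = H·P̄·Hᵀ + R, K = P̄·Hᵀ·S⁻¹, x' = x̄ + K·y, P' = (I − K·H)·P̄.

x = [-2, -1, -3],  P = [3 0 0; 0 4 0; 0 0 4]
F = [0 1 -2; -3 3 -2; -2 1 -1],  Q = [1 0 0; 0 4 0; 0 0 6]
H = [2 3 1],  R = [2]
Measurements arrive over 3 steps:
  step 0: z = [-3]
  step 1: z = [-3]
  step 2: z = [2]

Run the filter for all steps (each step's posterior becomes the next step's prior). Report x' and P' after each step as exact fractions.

step 0: x̄ = F·x = [5, 9, 6]
step 0: P̄ = F·P·Fᵀ + Q = [21 28 12; 28 83 38; 12 38 26]
step 0: y = z − H·x̄ = [-46]
step 0: S = H·P̄·Hᵀ + R = [1471]
step 0: K = P̄·Hᵀ·S⁻¹ = [138/1471; 343/1471; 164/1471]
step 0: x' = x̄ + K·y = [1007/1471, -2539/1471, 1282/1471]
step 0: P' = (I − K·H)·P̄ = [11847/1471 -6146/1471 -4980/1471; -6146/1471 4444/1471 -354/1471; -4980/1471 -354/1471 11350/1471]
step 1: x̄ = F·x = [-5103/1471, -13202/1471, -5835/1471]
step 1: P̄ = F·P·Fᵀ + Q = [52731/1471 50122/1471 20578/1471; 50122/1471 253019/1471 129338/1471; 20578/1471 129338/1471 77380/1471]
step 1: y = z − H·x̄ = [51234/1471]
step 1: S = H·P̄·Hᵀ + R = [4028221/1471]
step 1: K = P̄·Hᵀ·S⁻¹ = [276406/4028221; 988639/4028221; 506550/4028221]
step 1: x' = x̄ + K·y = [-4347129/4028221, -1718996/4028221, 1664115/4028221]
step 1: P' = (I − K·H)·P̄ = [92462165/4028221 -48513432/4028221 -38831222/4028221; -48513432/4028221 28422418/4028221 13736888/4028221; -38831222/4028221 13736888/4028221 37464880/4028221]
step 2: x̄ = F·x = [-5047226/4028221, 4556169/4028221, 5311147/4028221]
step 2: P̄ = F·P·Fᵀ + Q = [127362607/4028221 37784634/4028221 3843490/4028221; 37784634/4028221 1496358107/4028221 811087898/4028221; 3843490/4028221 811087898/4028221 471160348/4028221]
step 2: y = z − H·x̄ = [-828760/4028221]
step 2: S = H·P̄·Hᵀ + R = [19791207137/4028221]
step 2: K = P̄·Hᵀ·S⁻¹ = [371922606/19791207137; 5375731487/19791207137; 2912111022/19791207137]
step 2: x' = x̄ + K·y = [-24874238482/19791207137, 21279093973/19791207137, 25495266839/19791207137]
step 2: P' = (I − K·H)·P̄ = [591410777063/19791207137 -310696097784/19791207137 -249989415562/19791207137; -310696097784/19791207137 177806586690/19791207137 98723898472/19791207137; -249989415562/19791207137 98723898472/19791207137 209631357752/19791207137]

step 0: x' = [1007/1471, -2539/1471, 1282/1471], P' = [11847/1471 -6146/1471 -4980/1471; -6146/1471 4444/1471 -354/1471; -4980/1471 -354/1471 11350/1471]
step 1: x' = [-4347129/4028221, -1718996/4028221, 1664115/4028221], P' = [92462165/4028221 -48513432/4028221 -38831222/4028221; -48513432/4028221 28422418/4028221 13736888/4028221; -38831222/4028221 13736888/4028221 37464880/4028221]
step 2: x' = [-24874238482/19791207137, 21279093973/19791207137, 25495266839/19791207137], P' = [591410777063/19791207137 -310696097784/19791207137 -249989415562/19791207137; -310696097784/19791207137 177806586690/19791207137 98723898472/19791207137; -249989415562/19791207137 98723898472/19791207137 209631357752/19791207137]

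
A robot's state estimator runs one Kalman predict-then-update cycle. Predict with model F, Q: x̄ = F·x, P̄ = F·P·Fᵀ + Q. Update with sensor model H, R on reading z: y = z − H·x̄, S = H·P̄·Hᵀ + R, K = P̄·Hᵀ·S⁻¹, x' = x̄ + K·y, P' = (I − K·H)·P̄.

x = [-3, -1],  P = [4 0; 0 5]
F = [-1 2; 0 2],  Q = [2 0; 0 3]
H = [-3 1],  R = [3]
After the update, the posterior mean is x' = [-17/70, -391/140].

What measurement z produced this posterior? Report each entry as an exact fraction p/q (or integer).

z = [-2]

x̄ = F·x = [1, -2]
P̄ = F·P·Fᵀ + Q = [26 20; 20 23]
S = H·P̄·Hᵀ + R = [140]
K = P̄·Hᵀ·S⁻¹ = [-29/70; -37/140]
x' − x̄ = [-87/70, -111/140] = K·y
y = (KᵀK)⁻¹·Kᵀ·(x' − x̄) = [3]
z = y + H·x̄ = [3] + [-5] = [-2]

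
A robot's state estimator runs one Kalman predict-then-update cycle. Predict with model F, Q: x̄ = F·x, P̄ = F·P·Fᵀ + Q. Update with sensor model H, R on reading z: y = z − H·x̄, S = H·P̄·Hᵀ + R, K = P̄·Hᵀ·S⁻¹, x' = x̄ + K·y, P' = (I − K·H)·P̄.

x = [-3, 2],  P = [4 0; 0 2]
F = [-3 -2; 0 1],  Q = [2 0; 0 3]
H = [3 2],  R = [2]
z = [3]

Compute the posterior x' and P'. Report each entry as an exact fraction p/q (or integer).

x̄ = F·x = [5, 2]
P̄ = F·P·Fᵀ + Q = [46 -4; -4 5]
y = z − H·x̄ = [-16]
S = H·P̄·Hᵀ + R = [388]
K = P̄·Hᵀ·S⁻¹ = [65/194; -1/194]
x' = x̄ + K·y = [-35/97, 202/97]
P' = (I − K·H)·P̄ = [237/97 -323/97; -323/97 484/97]

x' = [-35/97, 202/97]
P' = [237/97 -323/97; -323/97 484/97]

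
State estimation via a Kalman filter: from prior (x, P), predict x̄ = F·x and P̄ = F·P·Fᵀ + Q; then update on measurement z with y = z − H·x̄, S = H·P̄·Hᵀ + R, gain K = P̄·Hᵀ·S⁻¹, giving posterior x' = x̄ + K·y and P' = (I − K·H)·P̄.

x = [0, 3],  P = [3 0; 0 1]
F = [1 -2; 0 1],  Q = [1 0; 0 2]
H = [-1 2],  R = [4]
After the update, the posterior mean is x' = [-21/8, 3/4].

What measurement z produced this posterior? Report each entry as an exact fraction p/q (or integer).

x̄ = F·x = [-6, 3]
P̄ = F·P·Fᵀ + Q = [8 -2; -2 3]
S = H·P̄·Hᵀ + R = [32]
K = P̄·Hᵀ·S⁻¹ = [-3/8; 1/4]
x' − x̄ = [27/8, -9/4] = K·y
y = (KᵀK)⁻¹·Kᵀ·(x' − x̄) = [-9]
z = y + H·x̄ = [-9] + [12] = [3]

z = [3]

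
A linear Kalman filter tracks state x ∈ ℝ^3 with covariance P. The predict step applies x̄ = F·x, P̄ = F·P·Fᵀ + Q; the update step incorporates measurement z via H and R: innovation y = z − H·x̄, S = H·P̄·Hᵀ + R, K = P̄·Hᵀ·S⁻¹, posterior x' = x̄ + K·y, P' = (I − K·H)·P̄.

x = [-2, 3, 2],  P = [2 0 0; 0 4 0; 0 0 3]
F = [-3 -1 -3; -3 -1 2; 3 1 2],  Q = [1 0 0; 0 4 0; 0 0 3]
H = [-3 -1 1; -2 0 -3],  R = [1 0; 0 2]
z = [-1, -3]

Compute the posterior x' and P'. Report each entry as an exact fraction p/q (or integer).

x' = [-27371/31781, 159483/31781, 46487/31781]
P' = [71950/31781 -251592/31781 -44152/31781; -251592/31781 915958/31781 160368/31781; -44152/31781 160368/31781 33594/31781]

x̄ = F·x = [-3, 7, 1]
P̄ = F·P·Fᵀ + Q = [50 4 -40; 4 38 -10; -40 -10 37]
y = z − H·x̄ = [-4, -6]
S = H·P̄·Hᵀ + R = [810 -113; -113 55]
K = P̄·Hᵀ·S⁻¹ = [-8410/31781 -5722/31781; -814/31781 11040/31781; 5682/31781 -6239/31781]
x' = x̄ + K·y = [-27371/31781, 159483/31781, 46487/31781]
P' = (I − K·H)·P̄ = [71950/31781 -251592/31781 -44152/31781; -251592/31781 915958/31781 160368/31781; -44152/31781 160368/31781 33594/31781]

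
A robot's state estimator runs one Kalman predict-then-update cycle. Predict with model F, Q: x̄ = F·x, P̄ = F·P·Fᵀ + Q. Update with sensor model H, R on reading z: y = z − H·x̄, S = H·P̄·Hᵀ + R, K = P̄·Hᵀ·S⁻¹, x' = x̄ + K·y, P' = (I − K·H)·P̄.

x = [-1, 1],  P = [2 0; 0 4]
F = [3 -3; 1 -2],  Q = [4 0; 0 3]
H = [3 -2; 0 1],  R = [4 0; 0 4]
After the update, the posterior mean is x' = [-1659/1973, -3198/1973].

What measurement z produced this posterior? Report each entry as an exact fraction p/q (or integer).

z = [1, -2]

x̄ = F·x = [-6, -3]
P̄ = F·P·Fᵀ + Q = [58 30; 30 21]
S = H·P̄·Hᵀ + R = [250 48; 48 25]
K = P̄·Hᵀ·S⁻¹ = [705/1973 1014/1973; 96/1973 1473/1973]
x' − x̄ = [10179/1973, 2721/1973] = K·y
y = (KᵀK)⁻¹·Kᵀ·(x' − x̄) = [13, 1]
z = y + H·x̄ = [13, 1] + [-12, -3] = [1, -2]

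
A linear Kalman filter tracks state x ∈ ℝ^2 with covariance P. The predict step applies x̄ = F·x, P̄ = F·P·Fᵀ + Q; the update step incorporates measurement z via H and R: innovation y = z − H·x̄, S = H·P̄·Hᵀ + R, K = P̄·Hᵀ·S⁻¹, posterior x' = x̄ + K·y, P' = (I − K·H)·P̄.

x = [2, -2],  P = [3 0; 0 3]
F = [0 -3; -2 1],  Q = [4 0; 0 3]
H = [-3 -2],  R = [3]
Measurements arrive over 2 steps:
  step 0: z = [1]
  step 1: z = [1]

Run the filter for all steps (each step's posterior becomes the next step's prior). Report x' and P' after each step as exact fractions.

step 0: x' = [317/82, -513/82], P' = [667/82 -963/82; -963/82 1449/82]
step 1: x' = [16824/31927, -37592/31927], P' = [396727/31927 -565305/31927; -565305/31927 827040/31927]

step 0: x̄ = F·x = [6, -6]
step 0: P̄ = F·P·Fᵀ + Q = [31 -9; -9 18]
step 0: y = z − H·x̄ = [7]
step 0: S = H·P̄·Hᵀ + R = [246]
step 0: K = P̄·Hᵀ·S⁻¹ = [-25/82; -3/82]
step 0: x' = x̄ + K·y = [317/82, -513/82]
step 0: P' = (I − K·H)·P̄ = [667/82 -963/82; -963/82 1449/82]
step 1: x̄ = F·x = [1539/82, -1147/82]
step 1: P̄ = F·P·Fᵀ + Q = [13369/82 -10125/82; -10125/82 8215/82]
step 1: y = z − H·x̄ = [2405/82]
step 1: S = H·P̄·Hᵀ + R = [31927/82]
step 1: K = P̄·Hᵀ·S⁻¹ = [-19857/31927; 13945/31927]
step 1: x' = x̄ + K·y = [16824/31927, -37592/31927]
step 1: P' = (I − K·H)·P̄ = [396727/31927 -565305/31927; -565305/31927 827040/31927]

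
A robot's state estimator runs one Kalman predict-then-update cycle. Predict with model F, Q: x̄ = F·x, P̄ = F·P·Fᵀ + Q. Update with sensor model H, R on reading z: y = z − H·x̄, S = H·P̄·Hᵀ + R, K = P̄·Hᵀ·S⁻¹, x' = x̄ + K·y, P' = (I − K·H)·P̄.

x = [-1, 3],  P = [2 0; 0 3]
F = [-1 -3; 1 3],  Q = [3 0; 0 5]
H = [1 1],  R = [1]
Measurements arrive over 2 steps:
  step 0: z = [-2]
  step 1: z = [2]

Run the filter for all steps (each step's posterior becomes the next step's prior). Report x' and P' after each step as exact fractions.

step 0: x' = [-26/3, 62/9], P' = [31 -92/3; -92/3 281/9]
step 1: x' = [-34/3, 118/9], P' = [130 -389/3; -389/3 1172/9]

step 0: x̄ = F·x = [-8, 8]
step 0: P̄ = F·P·Fᵀ + Q = [32 -29; -29 34]
step 0: y = z − H·x̄ = [-2]
step 0: S = H·P̄·Hᵀ + R = [9]
step 0: K = P̄·Hᵀ·S⁻¹ = [1/3; 5/9]
step 0: x' = x̄ + K·y = [-26/3, 62/9]
step 0: P' = (I − K·H)·P̄ = [31 -92/3; -92/3 281/9]
step 1: x̄ = F·x = [-12, 12]
step 1: P̄ = F·P·Fᵀ + Q = [131 -128; -128 133]
step 1: y = z − H·x̄ = [2]
step 1: S = H·P̄·Hᵀ + R = [9]
step 1: K = P̄·Hᵀ·S⁻¹ = [1/3; 5/9]
step 1: x' = x̄ + K·y = [-34/3, 118/9]
step 1: P' = (I − K·H)·P̄ = [130 -389/3; -389/3 1172/9]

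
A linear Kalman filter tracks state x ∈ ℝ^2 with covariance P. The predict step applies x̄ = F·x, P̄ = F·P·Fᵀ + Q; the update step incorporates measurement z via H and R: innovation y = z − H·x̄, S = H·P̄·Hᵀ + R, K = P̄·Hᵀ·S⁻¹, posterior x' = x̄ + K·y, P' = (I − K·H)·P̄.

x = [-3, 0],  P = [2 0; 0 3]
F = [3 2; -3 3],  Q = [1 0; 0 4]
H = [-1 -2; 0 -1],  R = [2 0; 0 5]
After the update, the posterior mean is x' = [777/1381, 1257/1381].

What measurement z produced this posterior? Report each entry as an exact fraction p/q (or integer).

z = [-3, 3]

x̄ = F·x = [-9, 9]
P̄ = F·P·Fᵀ + Q = [31 0; 0 49]
S = H·P̄·Hᵀ + R = [229 98; 98 54]
K = P̄·Hᵀ·S⁻¹ = [-837/1381 1519/1381; -245/1381 -1617/2762]
x' − x̄ = [13206/1381, -11172/1381] = K·y
y = (KᵀK)⁻¹·Kᵀ·(x' − x̄) = [6, 12]
z = y + H·x̄ = [6, 12] + [-9, -9] = [-3, 3]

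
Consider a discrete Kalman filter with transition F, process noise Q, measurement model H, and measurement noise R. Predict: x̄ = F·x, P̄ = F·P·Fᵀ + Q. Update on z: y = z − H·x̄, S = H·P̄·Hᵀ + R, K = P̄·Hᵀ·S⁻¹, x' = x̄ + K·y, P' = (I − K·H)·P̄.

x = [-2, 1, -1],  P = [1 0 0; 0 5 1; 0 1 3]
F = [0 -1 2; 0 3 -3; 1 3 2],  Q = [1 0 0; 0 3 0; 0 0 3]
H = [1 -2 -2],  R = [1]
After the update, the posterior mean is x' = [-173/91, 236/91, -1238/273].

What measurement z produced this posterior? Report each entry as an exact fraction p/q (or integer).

z = [2]

x̄ = F·x = [-3, 6, -1]
P̄ = F·P·Fᵀ + Q = [14 -24 1; -24 57 24; 1 24 73]
S = H·P̄·Hᵀ + R = [819]
K = P̄·Hᵀ·S⁻¹ = [20/273; -62/273; -193/819]
x' − x̄ = [100/91, -310/91, -965/273] = K·y
y = (KᵀK)⁻¹·Kᵀ·(x' − x̄) = [15]
z = y + H·x̄ = [15] + [-13] = [2]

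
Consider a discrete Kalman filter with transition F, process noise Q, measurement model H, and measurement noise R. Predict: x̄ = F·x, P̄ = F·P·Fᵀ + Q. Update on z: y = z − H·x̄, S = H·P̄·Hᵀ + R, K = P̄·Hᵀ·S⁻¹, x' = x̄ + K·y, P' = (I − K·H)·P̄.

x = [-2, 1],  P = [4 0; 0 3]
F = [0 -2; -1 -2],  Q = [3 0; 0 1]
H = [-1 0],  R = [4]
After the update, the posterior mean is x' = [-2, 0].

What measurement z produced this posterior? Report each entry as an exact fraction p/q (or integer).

z = [2]

x̄ = F·x = [-2, 0]
P̄ = F·P·Fᵀ + Q = [15 12; 12 17]
S = H·P̄·Hᵀ + R = [19]
K = P̄·Hᵀ·S⁻¹ = [-15/19; -12/19]
x' − x̄ = [0, 0] = K·y
y = (KᵀK)⁻¹·Kᵀ·(x' − x̄) = [0]
z = y + H·x̄ = [0] + [2] = [2]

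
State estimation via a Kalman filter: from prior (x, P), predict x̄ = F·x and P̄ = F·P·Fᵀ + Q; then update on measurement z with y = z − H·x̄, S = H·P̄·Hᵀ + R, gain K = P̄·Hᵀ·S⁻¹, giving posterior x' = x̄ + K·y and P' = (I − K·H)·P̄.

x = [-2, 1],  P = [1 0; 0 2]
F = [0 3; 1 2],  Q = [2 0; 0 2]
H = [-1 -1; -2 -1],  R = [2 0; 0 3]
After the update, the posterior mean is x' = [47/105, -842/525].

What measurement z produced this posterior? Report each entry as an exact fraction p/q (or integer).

x̄ = F·x = [3, 0]
P̄ = F·P·Fᵀ + Q = [20 12; 12 11]
S = H·P̄·Hᵀ + R = [57 87; 87 142]
K = P̄·Hᵀ·S⁻¹ = [-4/105 -12/35; -221/525 2/175]
x' − x̄ = [-268/105, -842/525] = K·y
y = (KᵀK)⁻¹·Kᵀ·(x' − x̄) = [4, 7]
z = y + H·x̄ = [4, 7] + [-3, -6] = [1, 1]

z = [1, 1]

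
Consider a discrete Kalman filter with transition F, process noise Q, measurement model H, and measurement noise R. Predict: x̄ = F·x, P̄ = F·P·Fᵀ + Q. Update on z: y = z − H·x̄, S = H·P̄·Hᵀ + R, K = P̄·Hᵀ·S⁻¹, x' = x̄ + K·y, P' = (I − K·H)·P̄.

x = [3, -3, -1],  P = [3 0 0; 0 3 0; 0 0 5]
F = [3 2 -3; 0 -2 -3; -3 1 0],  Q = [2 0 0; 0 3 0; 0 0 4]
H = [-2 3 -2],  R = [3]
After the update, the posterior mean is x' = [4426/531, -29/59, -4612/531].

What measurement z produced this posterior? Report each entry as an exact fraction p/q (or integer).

z = [-1]

x̄ = F·x = [6, 9, -12]
P̄ = F·P·Fᵀ + Q = [86 33 -21; 33 60 -6; -21 -6 34]
S = H·P̄·Hᵀ + R = [531]
K = P̄·Hᵀ·S⁻¹ = [-31/531; 14/59; -44/531]
x' − x̄ = [1240/531, -560/59, 1760/531] = K·y
y = (KᵀK)⁻¹·Kᵀ·(x' − x̄) = [-40]
z = y + H·x̄ = [-40] + [39] = [-1]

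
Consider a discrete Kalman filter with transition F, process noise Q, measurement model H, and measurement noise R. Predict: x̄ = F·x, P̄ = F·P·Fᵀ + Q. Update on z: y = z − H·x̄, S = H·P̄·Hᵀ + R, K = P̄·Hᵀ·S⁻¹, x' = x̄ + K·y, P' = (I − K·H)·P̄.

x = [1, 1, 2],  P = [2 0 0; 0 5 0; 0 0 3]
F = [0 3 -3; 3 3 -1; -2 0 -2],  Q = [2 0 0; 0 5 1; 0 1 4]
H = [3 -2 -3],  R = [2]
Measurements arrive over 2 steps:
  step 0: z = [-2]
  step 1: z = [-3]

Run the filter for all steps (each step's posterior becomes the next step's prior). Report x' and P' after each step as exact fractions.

step 0: x̄ = F·x = [-3, 4, -6]
step 0: P̄ = F·P·Fᵀ + Q = [74 54 18; 54 71 -5; 18 -5 24]
step 0: y = z − H·x̄ = [-3]
step 0: S = H·P̄·Hᵀ + R = [136]
step 0: K = P̄·Hᵀ·S⁻¹ = [15/34; 35/136; -1/17]
step 0: x' = x̄ + K·y = [-147/34, 439/136, -99/17]
step 0: P' = (I − K·H)·P̄ = [808/17 1311/34 366/17; 1311/34 8431/136 -50/17; 366/17 -50/17 400/17]
step 1: x̄ = F·x = [3693/136, 345/136, 345/17]
step 1: P̄ = F·P·Fᵀ + Q = [112151/136 111123/136 963/17; 111123/136 217159/136 -9128/17; 963/17 -9128/17 7828/17]
step 1: y = z − H·x̄ = [-2517/136]
step 1: S = H·P̄·Hᵀ + R = [93447/136]
step 1: K = P̄·Hᵀ·S⁻¹ = [30365/31149; 118123/93447; -18712/93447]
step 1: x' = x̄ + K·y = [94619/10383, -649697/31149, 747578/31149]
step 1: P' = (I − K·H)·P̄ = [1782578/10383 -922313/31149 5942366/31149; -922313/31149 46616279/93447 -33923207/93447; 5942366/31149 -33923207/93447 40455044/93447]

step 0: x' = [-147/34, 439/136, -99/17], P' = [808/17 1311/34 366/17; 1311/34 8431/136 -50/17; 366/17 -50/17 400/17]
step 1: x' = [94619/10383, -649697/31149, 747578/31149], P' = [1782578/10383 -922313/31149 5942366/31149; -922313/31149 46616279/93447 -33923207/93447; 5942366/31149 -33923207/93447 40455044/93447]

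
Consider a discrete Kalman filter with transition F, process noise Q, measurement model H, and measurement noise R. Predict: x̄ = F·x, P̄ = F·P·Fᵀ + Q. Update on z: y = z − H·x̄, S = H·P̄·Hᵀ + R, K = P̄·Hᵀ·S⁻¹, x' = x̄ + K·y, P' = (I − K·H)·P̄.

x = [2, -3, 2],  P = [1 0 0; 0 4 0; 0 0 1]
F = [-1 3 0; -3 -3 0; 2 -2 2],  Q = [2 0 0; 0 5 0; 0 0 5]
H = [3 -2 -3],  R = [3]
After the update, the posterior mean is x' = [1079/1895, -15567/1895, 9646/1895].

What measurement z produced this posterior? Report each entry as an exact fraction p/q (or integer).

x̄ = F·x = [-11, 3, 14]
P̄ = F·P·Fᵀ + Q = [39 -33 -26; -33 50 18; -26 18 29]
S = H·P̄·Hᵀ + R = [1895]
K = P̄·Hᵀ·S⁻¹ = [261/1895; -253/1895; -201/1895]
x' − x̄ = [21924/1895, -21252/1895, -16884/1895] = K·y
y = (KᵀK)⁻¹·Kᵀ·(x' − x̄) = [84]
z = y + H·x̄ = [84] + [-81] = [3]

z = [3]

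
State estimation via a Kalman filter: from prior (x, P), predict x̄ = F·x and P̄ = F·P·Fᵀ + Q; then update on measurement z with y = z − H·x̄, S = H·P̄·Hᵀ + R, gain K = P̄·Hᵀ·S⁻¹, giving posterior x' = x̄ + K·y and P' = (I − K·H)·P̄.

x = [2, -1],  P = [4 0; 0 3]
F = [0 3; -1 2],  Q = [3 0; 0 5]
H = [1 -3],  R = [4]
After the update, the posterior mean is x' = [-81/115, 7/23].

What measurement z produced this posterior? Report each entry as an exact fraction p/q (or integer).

z = [-2]

x̄ = F·x = [-3, -4]
P̄ = F·P·Fᵀ + Q = [30 18; 18 21]
S = H·P̄·Hᵀ + R = [115]
K = P̄·Hᵀ·S⁻¹ = [-24/115; -9/23]
x' − x̄ = [264/115, 99/23] = K·y
y = (KᵀK)⁻¹·Kᵀ·(x' − x̄) = [-11]
z = y + H·x̄ = [-11] + [9] = [-2]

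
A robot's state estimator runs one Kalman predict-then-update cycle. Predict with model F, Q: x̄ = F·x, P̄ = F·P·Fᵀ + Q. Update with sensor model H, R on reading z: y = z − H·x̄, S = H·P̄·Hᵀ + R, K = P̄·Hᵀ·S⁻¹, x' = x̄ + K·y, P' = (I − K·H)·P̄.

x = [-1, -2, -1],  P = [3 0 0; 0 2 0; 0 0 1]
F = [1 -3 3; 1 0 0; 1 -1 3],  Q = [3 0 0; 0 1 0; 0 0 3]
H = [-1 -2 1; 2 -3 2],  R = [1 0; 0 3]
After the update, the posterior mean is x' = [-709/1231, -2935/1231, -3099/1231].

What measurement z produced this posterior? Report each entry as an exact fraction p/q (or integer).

z = [3, 1]

x̄ = F·x = [2, -1, -2]
P̄ = F·P·Fᵀ + Q = [33 3 18; 3 4 3; 18 3 17]
S = H·P̄·Hᵀ + R = [31 -32; -32 311]
K = P̄·Hᵀ·S⁻¹ = [-3555/8617 2211/8617; -2488/8617 -256/8617; -225/8617 1667/8617]
x' − x̄ = [-3171/1231, -1704/1231, -637/1231] = K·y
y = (KᵀK)⁻¹·Kᵀ·(x' − x̄) = [5, -2]
z = y + H·x̄ = [5, -2] + [-2, 3] = [3, 1]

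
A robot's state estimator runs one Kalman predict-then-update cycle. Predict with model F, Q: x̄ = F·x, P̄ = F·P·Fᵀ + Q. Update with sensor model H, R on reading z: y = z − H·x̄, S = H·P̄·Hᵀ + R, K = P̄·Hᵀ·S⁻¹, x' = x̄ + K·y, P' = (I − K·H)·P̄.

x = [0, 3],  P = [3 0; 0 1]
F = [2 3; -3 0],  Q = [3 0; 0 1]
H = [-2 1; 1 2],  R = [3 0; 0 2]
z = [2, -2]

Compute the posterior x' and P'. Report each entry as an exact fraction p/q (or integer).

x' = [-3687/4645, -1087/4645]
P' = [2508/4645 -402/4645; -402/4645 1998/4645]

x̄ = F·x = [9, 0]
P̄ = F·P·Fᵀ + Q = [24 -18; -18 28]
y = z − H·x̄ = [20, -11]
S = H·P̄·Hᵀ + R = [199 62; 62 66]
K = P̄·Hᵀ·S⁻¹ = [-1806/4645 852/4645; 934/4645 1797/4645]
x' = x̄ + K·y = [-3687/4645, -1087/4645]
P' = (I − K·H)·P̄ = [2508/4645 -402/4645; -402/4645 1998/4645]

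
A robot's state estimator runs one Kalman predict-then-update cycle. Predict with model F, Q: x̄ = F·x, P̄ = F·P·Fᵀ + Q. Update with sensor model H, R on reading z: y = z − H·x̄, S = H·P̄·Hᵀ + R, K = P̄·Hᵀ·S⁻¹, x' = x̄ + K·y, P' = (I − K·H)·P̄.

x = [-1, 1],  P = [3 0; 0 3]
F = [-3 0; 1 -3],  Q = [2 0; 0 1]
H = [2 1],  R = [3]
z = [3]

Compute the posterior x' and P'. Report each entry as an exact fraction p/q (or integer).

x' = [391/114, -443/114]
P' = [905/114 -1663/114; -1663/114 3365/114]

x̄ = F·x = [3, -4]
P̄ = F·P·Fᵀ + Q = [29 -9; -9 31]
y = z − H·x̄ = [1]
S = H·P̄·Hᵀ + R = [114]
K = P̄·Hᵀ·S⁻¹ = [49/114; 13/114]
x' = x̄ + K·y = [391/114, -443/114]
P' = (I − K·H)·P̄ = [905/114 -1663/114; -1663/114 3365/114]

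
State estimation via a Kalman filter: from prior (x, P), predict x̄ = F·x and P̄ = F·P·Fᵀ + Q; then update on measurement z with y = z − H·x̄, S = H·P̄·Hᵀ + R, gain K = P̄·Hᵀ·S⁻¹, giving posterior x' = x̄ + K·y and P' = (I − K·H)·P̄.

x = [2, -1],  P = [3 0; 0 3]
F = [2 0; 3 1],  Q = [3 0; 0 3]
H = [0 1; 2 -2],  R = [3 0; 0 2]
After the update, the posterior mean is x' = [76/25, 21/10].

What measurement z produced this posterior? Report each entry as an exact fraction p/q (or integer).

z = [2, 2]

x̄ = F·x = [4, 5]
P̄ = F·P·Fᵀ + Q = [15 18; 18 33]
S = H·P̄·Hᵀ + R = [36 -30; -30 50]
K = P̄·Hᵀ·S⁻¹ = [4/5 9/25; 5/6 -1/10]
x' − x̄ = [-24/25, -29/10] = K·y
y = (KᵀK)⁻¹·Kᵀ·(x' − x̄) = [-3, 4]
z = y + H·x̄ = [-3, 4] + [5, -2] = [2, 2]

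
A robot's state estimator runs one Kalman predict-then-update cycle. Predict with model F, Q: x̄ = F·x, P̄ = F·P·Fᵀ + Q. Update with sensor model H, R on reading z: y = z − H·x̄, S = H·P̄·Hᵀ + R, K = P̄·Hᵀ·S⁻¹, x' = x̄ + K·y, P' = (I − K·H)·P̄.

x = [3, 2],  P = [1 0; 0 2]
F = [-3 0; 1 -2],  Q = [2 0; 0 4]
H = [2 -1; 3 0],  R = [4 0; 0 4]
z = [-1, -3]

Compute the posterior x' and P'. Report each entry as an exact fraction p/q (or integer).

x̄ = F·x = [-9, -1]
P̄ = F·P·Fᵀ + Q = [11 -3; -3 13]
y = z − H·x̄ = [16, 24]
S = H·P̄·Hᵀ + R = [73 75; 75 103]
K = P̄·Hᵀ·S⁻¹ = [50/947 267/947; -641/947 384/947]
x' = x̄ + K·y = [-1315/947, -1987/947]
P' = (I − K·H)·P̄ = [356/947 512/947; 512/947 3588/947]

x' = [-1315/947, -1987/947]
P' = [356/947 512/947; 512/947 3588/947]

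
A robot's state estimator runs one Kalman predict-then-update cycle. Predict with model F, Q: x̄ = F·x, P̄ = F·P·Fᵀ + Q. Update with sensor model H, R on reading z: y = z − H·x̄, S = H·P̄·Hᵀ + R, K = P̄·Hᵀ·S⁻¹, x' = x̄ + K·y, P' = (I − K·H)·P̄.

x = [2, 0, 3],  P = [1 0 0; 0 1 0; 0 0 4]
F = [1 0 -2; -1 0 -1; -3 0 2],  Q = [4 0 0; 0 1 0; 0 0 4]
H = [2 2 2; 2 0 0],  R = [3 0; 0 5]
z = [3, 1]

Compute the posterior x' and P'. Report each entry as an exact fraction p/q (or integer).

x̄ = F·x = [-4, -5, 0]
P̄ = F·P·Fᵀ + Q = [21 7 -19; 7 6 -5; -19 -5 29]
y = z − H·x̄ = [21, 9]
S = H·P̄·Hᵀ + R = [91 36; 36 89]
K = P̄·Hᵀ·S⁻¹ = [90/6803 3174/6803; 920/6803 698/6803; 2258/6803 -3818/6803]
x' = x̄ + K·y = [3244/6803, -8413/6803, 13056/6803]
P' = (I − K·H)·P̄ = [7935/6803 1745/6803 -9545/6803; 1745/6803 16326/6803 -16691/6803; -9545/6803 -16691/6803 29623/6803]

x' = [3244/6803, -8413/6803, 13056/6803]
P' = [7935/6803 1745/6803 -9545/6803; 1745/6803 16326/6803 -16691/6803; -9545/6803 -16691/6803 29623/6803]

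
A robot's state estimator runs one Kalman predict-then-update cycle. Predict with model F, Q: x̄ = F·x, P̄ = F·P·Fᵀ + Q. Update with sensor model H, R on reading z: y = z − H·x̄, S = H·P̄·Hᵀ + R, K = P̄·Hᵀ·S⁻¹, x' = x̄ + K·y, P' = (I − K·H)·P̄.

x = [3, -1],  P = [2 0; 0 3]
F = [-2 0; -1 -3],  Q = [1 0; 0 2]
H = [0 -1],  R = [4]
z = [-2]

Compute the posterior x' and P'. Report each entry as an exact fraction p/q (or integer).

x̄ = F·x = [-6, 0]
P̄ = F·P·Fᵀ + Q = [9 4; 4 31]
y = z − H·x̄ = [-2]
S = H·P̄·Hᵀ + R = [35]
K = P̄·Hᵀ·S⁻¹ = [-4/35; -31/35]
x' = x̄ + K·y = [-202/35, 62/35]
P' = (I − K·H)·P̄ = [299/35 16/35; 16/35 124/35]

x' = [-202/35, 62/35]
P' = [299/35 16/35; 16/35 124/35]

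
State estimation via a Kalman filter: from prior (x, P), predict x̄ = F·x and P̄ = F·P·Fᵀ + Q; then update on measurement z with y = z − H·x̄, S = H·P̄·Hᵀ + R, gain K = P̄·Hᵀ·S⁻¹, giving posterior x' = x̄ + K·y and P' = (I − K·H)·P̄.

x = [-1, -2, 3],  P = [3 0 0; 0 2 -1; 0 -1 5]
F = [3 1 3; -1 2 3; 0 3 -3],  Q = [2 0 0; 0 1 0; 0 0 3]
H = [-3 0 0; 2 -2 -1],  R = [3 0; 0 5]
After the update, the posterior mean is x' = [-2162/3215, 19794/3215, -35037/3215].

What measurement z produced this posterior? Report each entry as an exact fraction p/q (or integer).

x̄ = F·x = [4, 6, -15]
P̄ = F·P·Fᵀ + Q = [70 31 -45; 31 45 -36; -45 -36 84]
S = H·P̄·Hᵀ + R = [633 -369; -369 337]
K = P̄·Hᵀ·S⁻¹ = [-8461/25720 123/25720; -9463/25720 -9751/25720; 2619/25720 -4917/25720]
x' − x̄ = [-15022/3215, 504/3215, 13188/3215] = K·y
y = (KᵀK)⁻¹·Kᵀ·(x' − x̄) = [14, -14]
z = y + H·x̄ = [14, -14] + [-12, 11] = [2, -3]

z = [2, -3]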